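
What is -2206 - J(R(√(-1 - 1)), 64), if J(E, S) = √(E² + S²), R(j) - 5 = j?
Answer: -2206 - √(4119 + 10*I*√2) ≈ -2270.2 - 0.11018*I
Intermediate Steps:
R(j) = 5 + j
-2206 - J(R(√(-1 - 1)), 64) = -2206 - √((5 + √(-1 - 1))² + 64²) = -2206 - √((5 + √(-2))² + 4096) = -2206 - √((5 + I*√2)² + 4096) = -2206 - √(4096 + (5 + I*√2)²)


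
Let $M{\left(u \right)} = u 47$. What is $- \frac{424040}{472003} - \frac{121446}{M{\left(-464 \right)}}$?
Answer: $\frac{24037706009}{5146720712} \approx 4.6705$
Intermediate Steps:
$M{\left(u \right)} = 47 u$
$- \frac{424040}{472003} - \frac{121446}{M{\left(-464 \right)}} = - \frac{424040}{472003} - \frac{121446}{47 \left(-464\right)} = \left(-424040\right) \frac{1}{472003} - \frac{121446}{-21808} = - \frac{424040}{472003} - - \frac{60723}{10904} = - \frac{424040}{472003} + \frac{60723}{10904} = \frac{24037706009}{5146720712}$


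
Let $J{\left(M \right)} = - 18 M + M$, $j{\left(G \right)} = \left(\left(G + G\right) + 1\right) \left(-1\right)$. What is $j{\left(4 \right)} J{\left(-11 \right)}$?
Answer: $-1683$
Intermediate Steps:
$j{\left(G \right)} = -1 - 2 G$ ($j{\left(G \right)} = \left(2 G + 1\right) \left(-1\right) = \left(1 + 2 G\right) \left(-1\right) = -1 - 2 G$)
$J{\left(M \right)} = - 17 M$
$j{\left(4 \right)} J{\left(-11 \right)} = \left(-1 - 8\right) \left(\left(-17\right) \left(-11\right)\right) = \left(-1 - 8\right) 187 = \left(-9\right) 187 = -1683$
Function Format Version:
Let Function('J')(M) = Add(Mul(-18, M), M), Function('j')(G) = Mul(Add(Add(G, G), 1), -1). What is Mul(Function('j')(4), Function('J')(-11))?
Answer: -1683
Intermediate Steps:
Function('j')(G) = Add(-1, Mul(-2, G)) (Function('j')(G) = Mul(Add(Mul(2, G), 1), -1) = Mul(Add(1, Mul(2, G)), -1) = Add(-1, Mul(-2, G)))
Function('J')(M) = Mul(-17, M)
Mul(Function('j')(4), Function('J')(-11)) = Mul(Add(-1, Mul(-2, 4)), Mul(-17, -11)) = Mul(Add(-1, -8), 187) = Mul(-9, 187) = -1683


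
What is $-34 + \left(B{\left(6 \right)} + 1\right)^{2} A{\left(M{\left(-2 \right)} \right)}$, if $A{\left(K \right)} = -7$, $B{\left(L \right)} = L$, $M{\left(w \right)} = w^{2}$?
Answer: $-377$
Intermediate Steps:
$-34 + \left(B{\left(6 \right)} + 1\right)^{2} A{\left(M{\left(-2 \right)} \right)} = -34 + \left(6 + 1\right)^{2} \left(-7\right) = -34 + 7^{2} \left(-7\right) = -34 + 49 \left(-7\right) = -34 - 343 = -377$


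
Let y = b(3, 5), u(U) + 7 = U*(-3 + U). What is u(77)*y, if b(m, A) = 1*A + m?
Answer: 45528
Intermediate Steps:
u(U) = -7 + U*(-3 + U)
b(m, A) = A + m
y = 8 (y = 5 + 3 = 8)
u(77)*y = (-7 + 77**2 - 3*77)*8 = (-7 + 5929 - 231)*8 = 5691*8 = 45528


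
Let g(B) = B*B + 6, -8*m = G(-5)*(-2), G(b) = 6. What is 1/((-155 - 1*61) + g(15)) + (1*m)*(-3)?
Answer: -133/30 ≈ -4.4333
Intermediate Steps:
m = 3/2 (m = -3*(-2)/4 = -1/8*(-12) = 3/2 ≈ 1.5000)
g(B) = 6 + B**2 (g(B) = B**2 + 6 = 6 + B**2)
1/((-155 - 1*61) + g(15)) + (1*m)*(-3) = 1/((-155 - 1*61) + (6 + 15**2)) + (1*(3/2))*(-3) = 1/((-155 - 61) + (6 + 225)) + (3/2)*(-3) = 1/(-216 + 231) - 9/2 = 1/15 - 9/2 = -133/30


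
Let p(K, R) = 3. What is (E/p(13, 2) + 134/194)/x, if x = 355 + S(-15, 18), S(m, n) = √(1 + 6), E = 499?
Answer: 8627210/18335619 - 24302*√7/18335619 ≈ 0.46701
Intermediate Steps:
S(m, n) = √7
x = 355 + √7 ≈ 357.65
(E/p(13, 2) + 134/194)/x = (499/3 + 134/194)/(355 + √7) = (499*(⅓) + 134*(1/194))/(355 + √7) = (499/3 + 67/97)/(355 + √7) = 48604/(291*(355 + √7))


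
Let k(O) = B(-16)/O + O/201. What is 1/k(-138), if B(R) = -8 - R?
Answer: -4623/3442 ≈ -1.3431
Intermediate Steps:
k(O) = 8/O + O/201 (k(O) = (-8 - 1*(-16))/O + O/201 = (-8 + 16)/O + O*(1/201) = 8/O + O/201)
1/k(-138) = 1/(8/(-138) + (1/201)*(-138)) = 1/(8*(-1/138) - 46/67) = 1/(-4/69 - 46/67) = 1/(-3442/4623) = -4623/3442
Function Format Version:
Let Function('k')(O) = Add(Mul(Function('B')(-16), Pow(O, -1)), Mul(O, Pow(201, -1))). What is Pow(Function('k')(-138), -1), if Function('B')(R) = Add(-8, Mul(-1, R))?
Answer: Rational(-4623, 3442) ≈ -1.3431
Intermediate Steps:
Function('k')(O) = Add(Mul(8, Pow(O, -1)), Mul(Rational(1, 201), O)) (Function('k')(O) = Add(Mul(Add(-8, Mul(-1, -16)), Pow(O, -1)), Mul(O, Pow(201, -1))) = Add(Mul(Add(-8, 16), Pow(O, -1)), Mul(O, Rational(1, 201))) = Add(Mul(8, Pow(O, -1)), Mul(Rational(1, 201), O)))
Pow(Function('k')(-138), -1) = Pow(Add(Mul(8, Pow(-138, -1)), Mul(Rational(1, 201), -138)), -1) = Pow(Add(Mul(8, Rational(-1, 138)), Rational(-46, 67)), -1) = Pow(Add(Rational(-4, 69), Rational(-46, 67)), -1) = Pow(Rational(-3442, 4623), -1) = Rational(-4623, 3442)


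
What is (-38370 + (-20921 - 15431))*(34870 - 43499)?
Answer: 644776138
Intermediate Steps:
(-38370 + (-20921 - 15431))*(34870 - 43499) = (-38370 - 36352)*(-8629) = -74722*(-8629) = 644776138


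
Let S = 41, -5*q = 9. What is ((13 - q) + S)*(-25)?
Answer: -1395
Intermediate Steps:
q = -9/5 (q = -⅕*9 = -9/5 ≈ -1.8000)
((13 - q) + S)*(-25) = ((13 - 1*(-9/5)) + 41)*(-25) = ((13 + 9/5) + 41)*(-25) = (74/5 + 41)*(-25) = (279/5)*(-25) = -1395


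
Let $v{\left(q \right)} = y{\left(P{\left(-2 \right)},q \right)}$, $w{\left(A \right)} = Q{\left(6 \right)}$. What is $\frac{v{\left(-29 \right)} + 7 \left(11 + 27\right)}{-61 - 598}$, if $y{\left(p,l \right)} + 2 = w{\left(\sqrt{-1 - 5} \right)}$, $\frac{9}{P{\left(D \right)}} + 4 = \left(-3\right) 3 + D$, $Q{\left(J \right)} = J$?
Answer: $- \frac{270}{659} \approx -0.40971$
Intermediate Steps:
$w{\left(A \right)} = 6$
$P{\left(D \right)} = \frac{9}{-13 + D}$ ($P{\left(D \right)} = \frac{9}{-4 + \left(\left(-3\right) 3 + D\right)} = \frac{9}{-4 + \left(-9 + D\right)} = \frac{9}{-13 + D}$)
$y{\left(p,l \right)} = 4$ ($y{\left(p,l \right)} = -2 + 6 = 4$)
$v{\left(q \right)} = 4$
$\frac{v{\left(-29 \right)} + 7 \left(11 + 27\right)}{-61 - 598} = \frac{4 + 7 \left(11 + 27\right)}{-61 - 598} = \frac{4 + 7 \cdot 38}{-659} = \left(4 + 266\right) \left(- \frac{1}{659}\right) = 270 \left(- \frac{1}{659}\right) = - \frac{270}{659}$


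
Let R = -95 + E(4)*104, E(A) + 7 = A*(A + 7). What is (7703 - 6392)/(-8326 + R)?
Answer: -1311/4573 ≈ -0.28668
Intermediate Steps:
E(A) = -7 + A*(7 + A) (E(A) = -7 + A*(A + 7) = -7 + A*(7 + A))
R = 3753 (R = -95 + (-7 + 4² + 7*4)*104 = -95 + (-7 + 16 + 28)*104 = -95 + 37*104 = -95 + 3848 = 3753)
(7703 - 6392)/(-8326 + R) = (7703 - 6392)/(-8326 + 3753) = 1311/(-4573) = 1311*(-1/4573) = -1311/4573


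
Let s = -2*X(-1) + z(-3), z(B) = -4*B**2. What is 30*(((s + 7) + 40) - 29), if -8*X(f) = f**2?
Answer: -1065/2 ≈ -532.50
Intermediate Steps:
X(f) = -f**2/8
s = -143/4 (s = -(-1)*(-1)**2/4 - 4*(-3)**2 = -(-1)/4 - 4*9 = -2*(-1/8) - 36 = 1/4 - 36 = -143/4 ≈ -35.750)
30*(((s + 7) + 40) - 29) = 30*(((-143/4 + 7) + 40) - 29) = 30*((-115/4 + 40) - 29) = 30*(45/4 - 29) = 30*(-71/4) = -1065/2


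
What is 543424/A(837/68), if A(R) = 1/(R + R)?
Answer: 227422944/17 ≈ 1.3378e+7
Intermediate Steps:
A(R) = 1/(2*R)
543424/A(837/68) = 543424/((1/(2*((837/68))))) = 543424/((1/(2*((837*(1/68)))))) = 543424/((1/(2*(837/68)))) = 543424/(((1/2)*(68/837))) = 543424/(34/837) = 543424*(837/34) = 227422944/17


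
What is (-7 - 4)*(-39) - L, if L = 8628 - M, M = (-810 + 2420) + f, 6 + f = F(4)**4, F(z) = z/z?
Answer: -6594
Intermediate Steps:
F(z) = 1
f = -5 (f = -6 + 1**4 = -6 + 1 = -5)
M = 1605 (M = (-810 + 2420) - 5 = 1610 - 5 = 1605)
L = 7023 (L = 8628 - 1*1605 = 8628 - 1605 = 7023)
(-7 - 4)*(-39) - L = (-7 - 4)*(-39) - 1*7023 = -11*(-39) - 7023 = 429 - 7023 = -6594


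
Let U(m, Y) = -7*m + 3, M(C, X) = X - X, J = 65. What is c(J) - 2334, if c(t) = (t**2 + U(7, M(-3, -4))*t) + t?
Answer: -1034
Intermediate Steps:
M(C, X) = 0
U(m, Y) = 3 - 7*m
c(t) = t**2 - 45*t (c(t) = (t**2 + (3 - 7*7)*t) + t = (t**2 + (3 - 49)*t) + t = (t**2 - 46*t) + t = t**2 - 45*t)
c(J) - 2334 = 65*(-45 + 65) - 2334 = 65*20 - 2334 = 1300 - 2334 = -1034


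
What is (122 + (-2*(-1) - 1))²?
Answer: 15129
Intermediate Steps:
(122 + (-2*(-1) - 1))² = (122 + (2 - 1))² = (122 + 1)² = 123² = 15129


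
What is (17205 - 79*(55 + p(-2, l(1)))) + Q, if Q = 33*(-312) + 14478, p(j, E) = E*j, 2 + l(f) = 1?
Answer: 16884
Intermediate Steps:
l(f) = -1 (l(f) = -2 + 1 = -1)
Q = 4182 (Q = -10296 + 14478 = 4182)
(17205 - 79*(55 + p(-2, l(1)))) + Q = (17205 - 79*(55 - 1*(-2))) + 4182 = (17205 - 79*(55 + 2)) + 4182 = (17205 - 79*57) + 4182 = (17205 - 4503) + 4182 = 12702 + 4182 = 16884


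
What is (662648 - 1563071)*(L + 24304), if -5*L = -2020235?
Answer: -385697092473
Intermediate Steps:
L = 404047 (L = -⅕*(-2020235) = 404047)
(662648 - 1563071)*(L + 24304) = (662648 - 1563071)*(404047 + 24304) = -900423*428351 = -385697092473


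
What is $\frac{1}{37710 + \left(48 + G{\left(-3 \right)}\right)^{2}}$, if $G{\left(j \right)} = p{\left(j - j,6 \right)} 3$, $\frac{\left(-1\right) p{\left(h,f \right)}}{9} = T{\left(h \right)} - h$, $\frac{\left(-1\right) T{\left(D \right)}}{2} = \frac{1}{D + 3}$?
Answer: $\frac{1}{42066} \approx 2.3772 \cdot 10^{-5}$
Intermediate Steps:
$T{\left(D \right)} = - \frac{2}{3 + D}$ ($T{\left(D \right)} = - \frac{2}{D + 3} = - \frac{2}{3 + D}$)
$p{\left(h,f \right)} = 9 h + \frac{18}{3 + h}$ ($p{\left(h,f \right)} = - 9 \left(- \frac{2}{3 + h} - h\right) = - 9 \left(- h - \frac{2}{3 + h}\right) = 9 h + \frac{18}{3 + h}$)
$G{\left(j \right)} = 18$ ($G{\left(j \right)} = \frac{9 \left(2 + \left(j - j\right) \left(3 + \left(j - j\right)\right)\right)}{3 + \left(j - j\right)} 3 = \frac{9 \left(2 + 0 \left(3 + 0\right)\right)}{3 + 0} \cdot 3 = \frac{9 \left(2 + 0 \cdot 3\right)}{3} \cdot 3 = 9 \cdot \frac{1}{3} \left(2 + 0\right) 3 = 9 \cdot \frac{1}{3} \cdot 2 \cdot 3 = 6 \cdot 3 = 18$)
$\frac{1}{37710 + \left(48 + G{\left(-3 \right)}\right)^{2}} = \frac{1}{37710 + \left(48 + 18\right)^{2}} = \frac{1}{37710 + 66^{2}} = \frac{1}{37710 + 4356} = \frac{1}{42066}$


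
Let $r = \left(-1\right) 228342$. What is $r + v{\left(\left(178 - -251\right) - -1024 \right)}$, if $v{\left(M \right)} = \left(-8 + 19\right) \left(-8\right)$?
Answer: $-228430$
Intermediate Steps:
$r = -228342$
$v{\left(M \right)} = -88$ ($v{\left(M \right)} = 11 \left(-8\right) = -88$)
$r + v{\left(\left(178 - -251\right) - -1024 \right)} = -228342 - 88 = -228430$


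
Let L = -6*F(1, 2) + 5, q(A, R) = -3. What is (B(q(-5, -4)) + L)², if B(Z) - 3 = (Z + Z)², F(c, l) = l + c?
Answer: 676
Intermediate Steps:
F(c, l) = c + l
B(Z) = 3 + 4*Z² (B(Z) = 3 + (Z + Z)² = 3 + (2*Z)² = 3 + 4*Z²)
L = -13 (L = -6*(1 + 2) + 5 = -6*3 + 5 = -18 + 5 = -13)
(B(q(-5, -4)) + L)² = ((3 + 4*(-3)²) - 13)² = ((3 + 4*9) - 13)² = ((3 + 36) - 13)² = (39 - 13)² = 26² = 676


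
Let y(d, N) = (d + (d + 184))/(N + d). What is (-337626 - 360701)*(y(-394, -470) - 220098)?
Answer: 33199175778559/216 ≈ 1.5370e+11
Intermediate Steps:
y(d, N) = (184 + 2*d)/(N + d) (y(d, N) = (d + (184 + d))/(N + d) = (184 + 2*d)/(N + d))
(-337626 - 360701)*(y(-394, -470) - 220098) = (-337626 - 360701)*(2*(92 - 394)/(-470 - 394) - 220098) = -698327*(2*(-302)/(-864) - 220098) = -698327*(2*(-1/864)*(-302) - 220098) = -698327*(151/216 - 220098) = -698327*(-47541017/216) = 33199175778559/216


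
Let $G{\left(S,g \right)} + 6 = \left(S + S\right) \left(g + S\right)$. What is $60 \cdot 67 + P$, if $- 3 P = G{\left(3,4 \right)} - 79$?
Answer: $\frac{12103}{3} \approx 4034.3$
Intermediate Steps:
$G{\left(S,g \right)} = -6 + 2 S \left(S + g\right)$ ($G{\left(S,g \right)} = -6 + \left(S + S\right) \left(g + S\right) = -6 + 2 S \left(S + g\right)$)
$P = \frac{43}{3}$ ($P = - \frac{\left(-6 + 2 \cdot 3^{2} + 2 \cdot 3 \cdot 4\right) - 79}{3} = - \frac{\left(-6 + 2 \cdot 9 + 24\right) - 79}{3} = - \frac{\left(-6 + 18 + 24\right) - 79}{3} = - \frac{36 - 79}{3} = \left(- \frac{1}{3}\right) \left(-43\right) = \frac{43}{3} \approx 14.333$)
$60 \cdot 67 + P = 60 \cdot 67 + \frac{43}{3} = 4020 + \frac{43}{3} = \frac{12103}{3}$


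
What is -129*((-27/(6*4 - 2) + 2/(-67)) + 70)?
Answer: -13071183/1474 ≈ -8867.8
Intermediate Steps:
-129*((-27/(6*4 - 2) + 2/(-67)) + 70) = -129*((-27/(24 - 2) + 2*(-1/67)) + 70) = -129*((-27/22 - 2/67) + 70) = -129*(-1853/1474 + 70) = -129*101327/1474 = -13071183/1474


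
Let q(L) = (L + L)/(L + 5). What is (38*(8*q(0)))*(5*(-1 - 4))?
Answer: 0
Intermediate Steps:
q(L) = 2*L/(5 + L) (q(L) = (2*L)/(5 + L) = 2*L/(5 + L))
(38*(8*q(0)))*(5*(-1 - 4)) = (38*(8*(2*0/(5 + 0))))*(5*(-1 - 4)) = (38*(8*(2*0/5)))*(5*(-5)) = (38*(8*(2*0*(⅕))))*(-25) = (38*(8*0))*(-25) = (38*0)*(-25) = 0*(-25) = 0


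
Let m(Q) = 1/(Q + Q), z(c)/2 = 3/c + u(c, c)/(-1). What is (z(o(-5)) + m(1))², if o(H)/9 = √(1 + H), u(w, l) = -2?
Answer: 725/36 - 3*I ≈ 20.139 - 3.0*I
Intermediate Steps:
o(H) = 9*√(1 + H)
z(c) = 4 + 6/c (z(c) = 2*(3/c - 2/(-1)) = 2*(3/c - 2*(-1)) = 2*(3/c + 2) = 2*(2 + 3/c) = 4 + 6/c)
m(Q) = 1/(2*Q)
(z(o(-5)) + m(1))² = ((4 + 6/((9*√(1 - 5)))) + (½)/1)² = ((4 + 6/((9*√(-4)))) + (½)*1)² = ((4 + 6/((9*(2*I)))) + ½)² = ((4 + 6/((18*I))) + ½)² = ((4 + 6*(-I/18)) + ½)² = ((4 - I/3) + ½)² = (9/2 - I/3)²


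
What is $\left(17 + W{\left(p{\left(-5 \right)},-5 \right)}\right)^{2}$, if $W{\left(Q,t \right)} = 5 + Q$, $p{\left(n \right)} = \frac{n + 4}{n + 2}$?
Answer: $\frac{4489}{9} \approx 498.78$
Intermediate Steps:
$p{\left(n \right)} = \frac{4 + n}{2 + n}$
$\left(17 + W{\left(p{\left(-5 \right)},-5 \right)}\right)^{2} = \left(17 + \left(5 + \frac{4 - 5}{2 - 5}\right)\right)^{2} = \left(17 + \left(5 + \frac{1}{-3} \left(-1\right)\right)\right)^{2} = \left(17 + \left(5 - - \frac{1}{3}\right)\right)^{2} = \left(17 + \left(5 + \frac{1}{3}\right)\right)^{2} = \left(17 + \frac{16}{3}\right)^{2} = \left(\frac{67}{3}\right)^{2} = \frac{4489}{9}$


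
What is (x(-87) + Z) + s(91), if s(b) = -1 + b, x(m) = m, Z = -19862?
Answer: -19859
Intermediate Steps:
(x(-87) + Z) + s(91) = (-87 - 19862) + (-1 + 91) = -19949 + 90 = -19859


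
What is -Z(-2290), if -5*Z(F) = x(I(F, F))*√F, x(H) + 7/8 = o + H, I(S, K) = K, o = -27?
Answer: -18543*I*√2290/40 ≈ -22184.0*I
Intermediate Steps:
x(H) = -223/8 + H (x(H) = -7/8 + (-27 + H) = -223/8 + H)
Z(F) = -√F*(-223/8 + F)/5 (Z(F) = -(-223/8 + F)*√F/5 = -√F*(-223/8 + F)/5)
-Z(-2290) = -√(-2290)*(223 - 8*(-2290))/40 = -I*√2290*(223 + 18320)/40 = -I*√2290*18543/40 = -18543*I*√2290/40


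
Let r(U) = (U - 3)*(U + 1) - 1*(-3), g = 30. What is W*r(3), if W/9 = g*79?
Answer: 63990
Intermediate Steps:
W = 21330 (W = 9*(30*79) = 9*2370 = 21330)
r(U) = 3 + (1 + U)*(-3 + U) (r(U) = (-3 + U)*(1 + U) + 3 = (1 + U)*(-3 + U) + 3 = 3 + (1 + U)*(-3 + U))
W*r(3) = 21330*(3*(-2 + 3)) = 21330*(3*1) = 21330*3 = 63990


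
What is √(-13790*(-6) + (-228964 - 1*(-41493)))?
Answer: I*√104731 ≈ 323.62*I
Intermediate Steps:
√(-13790*(-6) + (-228964 - 1*(-41493))) = √(82740 + (-228964 + 41493)) = √(82740 - 187471) = √(-104731) = I*√104731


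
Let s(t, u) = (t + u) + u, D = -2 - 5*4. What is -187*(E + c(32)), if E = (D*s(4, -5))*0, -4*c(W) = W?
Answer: 1496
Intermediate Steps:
D = -22 (D = -2 - 20 = -22)
c(W) = -W/4
s(t, u) = t + 2*u
E = 0 (E = -22*(4 + 2*(-5))*0 = -22*(4 - 10)*0 = -22*(-6)*0 = 132*0 = 0)
-187*(E + c(32)) = -187*(0 - 1/4*32) = -187*(0 - 8) = -187*(-8) = 1496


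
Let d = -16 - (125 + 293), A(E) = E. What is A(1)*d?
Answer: -434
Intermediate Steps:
d = -434 (d = -16 - 1*418 = -16 - 418 = -434)
A(1)*d = 1*(-434) = -434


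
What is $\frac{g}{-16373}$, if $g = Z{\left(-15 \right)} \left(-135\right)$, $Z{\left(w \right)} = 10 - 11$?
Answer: $- \frac{135}{16373} \approx -0.0082453$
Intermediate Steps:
$Z{\left(w \right)} = -1$ ($Z{\left(w \right)} = 10 - 11 = -1$)
$g = 135$ ($g = \left(-1\right) \left(-135\right) = 135$)
$\frac{g}{-16373} = \frac{135}{-16373} = 135 \left(- \frac{1}{16373}\right) = - \frac{135}{16373}$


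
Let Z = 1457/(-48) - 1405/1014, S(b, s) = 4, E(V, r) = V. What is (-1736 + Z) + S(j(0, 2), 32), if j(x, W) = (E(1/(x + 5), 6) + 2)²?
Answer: -14307457/8112 ≈ -1763.7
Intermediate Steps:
j(x, W) = (2 + 1/(5 + x))² (j(x, W) = (1/(x + 5) + 2)² = (1/(5 + x) + 2)² = (2 + 1/(5 + x))²)
Z = -257473/8112 (Z = 1457*(-1/48) - 1405*1/1014 = -1457/48 - 1405/1014 = -257473/8112 ≈ -31.740)
(-1736 + Z) + S(j(0, 2), 32) = (-1736 - 257473/8112) + 4 = -14339905/8112 + 4 = -14307457/8112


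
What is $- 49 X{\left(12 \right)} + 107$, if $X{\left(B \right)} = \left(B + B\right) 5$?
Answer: $-5773$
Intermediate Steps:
$X{\left(B \right)} = 10 B$ ($X{\left(B \right)} = 2 B 5 = 10 B$)
$- 49 X{\left(12 \right)} + 107 = - 49 \cdot 10 \cdot 12 + 107 = \left(-49\right) 120 + 107 = -5880 + 107 = -5773$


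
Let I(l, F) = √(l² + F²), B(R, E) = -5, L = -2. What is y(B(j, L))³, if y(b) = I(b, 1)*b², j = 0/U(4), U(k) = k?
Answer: 406250*√26 ≈ 2.0715e+6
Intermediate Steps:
j = 0 (j = 0/4 = 0*(¼) = 0)
I(l, F) = √(F² + l²)
y(b) = b²*√(1 + b²) (y(b) = √(1² + b²)*b² = √(1 + b²)*b² = b²*√(1 + b²))
y(B(j, L))³ = ((-5)²*√(1 + (-5)²))³ = (25*√(1 + 25))³ = (25*√26)³ = 406250*√26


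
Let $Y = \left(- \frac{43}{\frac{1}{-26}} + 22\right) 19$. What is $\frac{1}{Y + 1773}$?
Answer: $\frac{1}{23433} \approx 4.2675 \cdot 10^{-5}$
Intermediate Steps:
$Y = 21660$ ($Y = \left(- \frac{43}{- \frac{1}{26}} + 22\right) 19 = \left(\left(-43\right) \left(-26\right) + 22\right) 19 = \left(1118 + 22\right) 19 = 1140 \cdot 19 = 21660$)
$\frac{1}{Y + 1773} = \frac{1}{21660 + 1773} = \frac{1}{23433}$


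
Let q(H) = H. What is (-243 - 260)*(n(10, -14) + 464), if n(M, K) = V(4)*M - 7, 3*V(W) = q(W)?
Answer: -709733/3 ≈ -2.3658e+5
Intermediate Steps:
V(W) = W/3
n(M, K) = -7 + 4*M/3 (n(M, K) = ((⅓)*4)*M - 7 = 4*M/3 - 7 = -7 + 4*M/3)
(-243 - 260)*(n(10, -14) + 464) = (-243 - 260)*((-7 + (4/3)*10) + 464) = -503*((-7 + 40/3) + 464) = -503*(19/3 + 464) = -503*1411/3 = -709733/3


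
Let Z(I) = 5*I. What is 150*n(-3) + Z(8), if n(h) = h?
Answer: -410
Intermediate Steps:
150*n(-3) + Z(8) = 150*(-3) + 5*8 = -450 + 40 = -410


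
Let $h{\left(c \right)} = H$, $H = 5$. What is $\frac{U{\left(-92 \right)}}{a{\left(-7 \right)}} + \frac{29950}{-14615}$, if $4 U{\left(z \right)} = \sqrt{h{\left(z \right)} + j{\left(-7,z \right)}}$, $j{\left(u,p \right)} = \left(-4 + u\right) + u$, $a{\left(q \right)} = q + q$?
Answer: $- \frac{5990}{2923} - \frac{i \sqrt{13}}{56} \approx -2.0493 - 0.064385 i$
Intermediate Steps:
$a{\left(q \right)} = 2 q$
$j{\left(u,p \right)} = -4 + 2 u$
$h{\left(c \right)} = 5$
$U{\left(z \right)} = \frac{i \sqrt{13}}{4}$ ($U{\left(z \right)} = \frac{\sqrt{5 + \left(-4 + 2 \left(-7\right)\right)}}{4} = \frac{\sqrt{5 - 18}}{4} = \frac{\sqrt{-13}}{4} = \frac{i \sqrt{13}}{4}$)
$\frac{U{\left(-92 \right)}}{a{\left(-7 \right)}} + \frac{29950}{-14615} = \frac{\frac{1}{4} i \sqrt{13}}{2 \left(-7\right)} + \frac{29950}{-14615} = \frac{\frac{1}{4} i \sqrt{13}}{-14} + 29950 \left(- \frac{1}{14615}\right) = \frac{i \sqrt{13}}{4} \left(- \frac{1}{14}\right) - \frac{5990}{2923} = - \frac{i \sqrt{13}}{56} - \frac{5990}{2923} = - \frac{5990}{2923} - \frac{i \sqrt{13}}{56}$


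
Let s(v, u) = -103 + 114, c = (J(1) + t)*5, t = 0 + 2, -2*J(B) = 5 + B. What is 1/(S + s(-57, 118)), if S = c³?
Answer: -1/114 ≈ -0.0087719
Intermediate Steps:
J(B) = -5/2 - B/2 (J(B) = -(5 + B)/2 = -5/2 - B/2)
t = 2
c = -5 (c = ((-5/2 - ½*1) + 2)*5 = ((-5/2 - ½) + 2)*5 = (-3 + 2)*5 = -1*5 = -5)
s(v, u) = 11
S = -125 (S = (-5)³ = -125)
1/(S + s(-57, 118)) = 1/(-125 + 11) = 1/(-114) = -1/114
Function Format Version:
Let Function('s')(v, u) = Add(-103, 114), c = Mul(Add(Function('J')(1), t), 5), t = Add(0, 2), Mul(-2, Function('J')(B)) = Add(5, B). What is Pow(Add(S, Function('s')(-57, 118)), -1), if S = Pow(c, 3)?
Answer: Rational(-1, 114) ≈ -0.0087719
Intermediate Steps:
Function('J')(B) = Add(Rational(-5, 2), Mul(Rational(-1, 2), B)) (Function('J')(B) = Mul(Rational(-1, 2), Add(5, B)) = Add(Rational(-5, 2), Mul(Rational(-1, 2), B)))
t = 2
c = -5 (c = Mul(Add(Add(Rational(-5, 2), Mul(Rational(-1, 2), 1)), 2), 5) = Mul(Add(Add(Rational(-5, 2), Rational(-1, 2)), 2), 5) = Mul(Add(-3, 2), 5) = Mul(-1, 5) = -5)
Function('s')(v, u) = 11
S = -125 (S = Pow(-5, 3) = -125)
Pow(Add(S, Function('s')(-57, 118)), -1) = Pow(Add(-125, 11), -1) = Pow(-114, -1) = Rational(-1, 114)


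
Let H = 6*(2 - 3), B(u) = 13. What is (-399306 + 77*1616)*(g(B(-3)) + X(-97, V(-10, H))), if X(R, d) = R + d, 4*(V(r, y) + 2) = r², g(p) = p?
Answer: 16767314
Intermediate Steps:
H = -6 (H = 6*(-1) = -6)
V(r, y) = -2 + r²/4
(-399306 + 77*1616)*(g(B(-3)) + X(-97, V(-10, H))) = (-399306 + 77*1616)*(13 + (-97 + (-2 + (¼)*(-10)²))) = (-399306 + 124432)*(13 + (-97 + (-2 + (¼)*100))) = -274874*(13 + (-97 + (-2 + 25))) = -274874*(13 + (-97 + 23)) = -274874*(13 - 74) = -274874*(-61) = 16767314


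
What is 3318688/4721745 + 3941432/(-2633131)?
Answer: -9871896586712/12432973133595 ≈ -0.79401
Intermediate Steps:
3318688/4721745 + 3941432/(-2633131) = 3318688*(1/4721745) + 3941432*(-1/2633131) = 3318688/4721745 - 3941432/2633131 = -9871896586712/12432973133595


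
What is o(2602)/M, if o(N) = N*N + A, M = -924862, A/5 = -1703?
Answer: -6761889/924862 ≈ -7.3112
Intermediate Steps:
A = -8515 (A = 5*(-1703) = -8515)
o(N) = -8515 + N² (o(N) = N*N - 8515 = N² - 8515 = -8515 + N²)
o(2602)/M = (-8515 + 2602²)/(-924862) = (-8515 + 6770404)*(-1/924862) = 6761889*(-1/924862) = -6761889/924862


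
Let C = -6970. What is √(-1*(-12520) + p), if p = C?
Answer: 5*√222 ≈ 74.498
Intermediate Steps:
p = -6970
√(-1*(-12520) + p) = √(-1*(-12520) - 6970) = √(12520 - 6970) = √5550 = 5*√222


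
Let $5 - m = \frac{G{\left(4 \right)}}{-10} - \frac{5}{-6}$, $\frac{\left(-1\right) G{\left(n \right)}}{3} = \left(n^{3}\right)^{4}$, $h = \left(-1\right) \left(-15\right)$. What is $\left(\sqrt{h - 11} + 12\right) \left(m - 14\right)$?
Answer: $- \frac{1056966673}{15} \approx -7.0464 \cdot 10^{7}$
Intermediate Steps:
$h = 15$
$G{\left(n \right)} = - 3 n^{12}$ ($G{\left(n \right)} = - 3 \left(n^{3}\right)^{4} = - 3 n^{12}$)
$m = - \frac{150994819}{30}$ ($m = 5 - \left(\frac{\left(-3\right) 4^{12}}{-10} - \frac{5}{-6}\right) = 5 - \left(\left(-3\right) 16777216 \left(- \frac{1}{10}\right) - - \frac{5}{6}\right) = 5 - \left(\left(-50331648\right) \left(- \frac{1}{10}\right) + \frac{5}{6}\right) = 5 - \left(\frac{25165824}{5} + \frac{5}{6}\right) = 5 - \frac{150994969}{30} = - \frac{150994819}{30} \approx -5.0332 \cdot 10^{6}$)
$\left(\sqrt{h - 11} + 12\right) \left(m - 14\right) = \left(\sqrt{15 - 11} + 12\right) \left(- \frac{150994819}{30} - 14\right) = \left(\sqrt{4} + 12\right) \left(- \frac{150994819}{30} - 14\right) = \left(2 + 12\right) \left(- \frac{150995239}{30}\right) = 14 \left(- \frac{150995239}{30}\right) = - \frac{1056966673}{15}$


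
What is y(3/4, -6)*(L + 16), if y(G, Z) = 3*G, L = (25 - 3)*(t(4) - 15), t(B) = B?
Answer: -1017/2 ≈ -508.50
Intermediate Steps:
L = -242 (L = (25 - 3)*(4 - 15) = 22*(-11) = -242)
y(3/4, -6)*(L + 16) = (3*(3/4))*(-242 + 16) = (3*(3*(1/4)))*(-226) = (3*(3/4))*(-226) = (9/4)*(-226) = -1017/2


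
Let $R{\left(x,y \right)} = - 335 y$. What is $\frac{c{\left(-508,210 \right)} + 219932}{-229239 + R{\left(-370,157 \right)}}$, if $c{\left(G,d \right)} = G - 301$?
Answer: $- \frac{219123}{281834} \approx -0.77749$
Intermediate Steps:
$c{\left(G,d \right)} = -301 + G$
$\frac{c{\left(-508,210 \right)} + 219932}{-229239 + R{\left(-370,157 \right)}} = \frac{\left(-301 - 508\right) + 219932}{-229239 - 52595} = \frac{-809 + 219932}{-229239 - 52595} = \frac{219123}{-281834} = 219123 \left(- \frac{1}{281834}\right) = - \frac{219123}{281834}$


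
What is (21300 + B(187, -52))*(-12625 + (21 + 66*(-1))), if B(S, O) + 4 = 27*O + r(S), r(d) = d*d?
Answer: -695088870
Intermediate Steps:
r(d) = d**2
B(S, O) = -4 + S**2 + 27*O (B(S, O) = -4 + (27*O + S**2) = -4 + (S**2 + 27*O) = -4 + S**2 + 27*O)
(21300 + B(187, -52))*(-12625 + (21 + 66*(-1))) = (21300 + (-4 + 187**2 + 27*(-52)))*(-12625 + (21 + 66*(-1))) = (21300 + (-4 + 34969 - 1404))*(-12625 + (21 - 66)) = (21300 + 33561)*(-12625 - 45) = 54861*(-12670) = -695088870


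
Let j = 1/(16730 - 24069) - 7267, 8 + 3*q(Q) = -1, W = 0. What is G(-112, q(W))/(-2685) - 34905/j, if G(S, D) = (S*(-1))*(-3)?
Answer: 235243418093/47732600030 ≈ 4.9284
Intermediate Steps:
q(Q) = -3 (q(Q) = -8/3 + (⅓)*(-1) = -8/3 - ⅓ = -3)
G(S, D) = 3*S (G(S, D) = -S*(-3) = 3*S)
j = -53332514/7339 (j = 1/(-7339) - 7267 = -1/7339 - 7267 = -53332514/7339 ≈ -7267.0)
G(-112, q(W))/(-2685) - 34905/j = (3*(-112))/(-2685) - 34905/(-53332514/7339) = -336*(-1/2685) - 34905*(-7339/53332514) = 112/895 + 256167795/53332514 = 235243418093/47732600030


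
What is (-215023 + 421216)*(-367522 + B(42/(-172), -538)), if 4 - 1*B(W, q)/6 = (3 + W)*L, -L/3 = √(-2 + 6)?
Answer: -3257467530564/43 ≈ -7.5755e+10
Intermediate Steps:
L = -6 (L = -3*√(-2 + 6) = -3*√4 = -3*2 = -6)
B(W, q) = 132 + 36*W (B(W, q) = 24 - 6*(3 + W)*(-6) = 24 - 6*(-18 - 6*W) = 24 + (108 + 36*W) = 132 + 36*W)
(-215023 + 421216)*(-367522 + B(42/(-172), -538)) = (-215023 + 421216)*(-367522 + (132 + 36*(42/(-172)))) = 206193*(-367522 + (132 + 36*(42*(-1/172)))) = 206193*(-367522 + (132 + 36*(-21/86))) = 206193*(-367522 + (132 - 378/43)) = 206193*(-367522 + 5298/43) = 206193*(-15798148/43) = -3257467530564/43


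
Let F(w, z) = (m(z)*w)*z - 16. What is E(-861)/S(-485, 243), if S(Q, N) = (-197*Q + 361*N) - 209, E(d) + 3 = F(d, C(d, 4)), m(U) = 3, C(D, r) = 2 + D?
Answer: 2218778/183059 ≈ 12.121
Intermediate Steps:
F(w, z) = -16 + 3*w*z (F(w, z) = (3*w)*z - 16 = 3*w*z - 16 = -16 + 3*w*z)
E(d) = -19 + 3*d*(2 + d) (E(d) = -3 + (-16 + 3*d*(2 + d)) = -19 + 3*d*(2 + d))
S(Q, N) = -209 - 197*Q + 361*N
E(-861)/S(-485, 243) = (-19 + 3*(-861)*(2 - 861))/(-209 - 197*(-485) + 361*243) = (-19 + 3*(-861)*(-859))/(-209 + 95545 + 87723) = (-19 + 2218797)/183059 = 2218778*(1/183059) = 2218778/183059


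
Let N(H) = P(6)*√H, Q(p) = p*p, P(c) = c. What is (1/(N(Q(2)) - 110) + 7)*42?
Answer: 2055/7 ≈ 293.57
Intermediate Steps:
Q(p) = p²
N(H) = 6*√H
(1/(N(Q(2)) - 110) + 7)*42 = (1/(6*√(2²) - 110) + 7)*42 = (1/(6*√4 - 110) + 7)*42 = (1/(6*2 - 110) + 7)*42 = (1/(12 - 110) + 7)*42 = (1/(-98) + 7)*42 = (-1/98 + 7)*42 = (685/98)*42 = 2055/7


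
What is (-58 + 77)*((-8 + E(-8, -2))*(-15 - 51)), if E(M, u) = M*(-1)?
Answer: 0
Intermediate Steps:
E(M, u) = -M
(-58 + 77)*((-8 + E(-8, -2))*(-15 - 51)) = (-58 + 77)*((-8 - 1*(-8))*(-15 - 51)) = 19*((-8 + 8)*(-66)) = 19*(0*(-66)) = 19*0 = 0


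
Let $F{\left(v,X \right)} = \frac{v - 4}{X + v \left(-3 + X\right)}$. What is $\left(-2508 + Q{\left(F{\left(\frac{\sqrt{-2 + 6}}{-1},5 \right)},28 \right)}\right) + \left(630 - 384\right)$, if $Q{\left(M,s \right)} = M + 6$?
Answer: $-2262$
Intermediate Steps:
$F{\left(v,X \right)} = \frac{-4 + v}{X + v \left(-3 + X\right)}$
$Q{\left(M,s \right)} = 6 + M$
$\left(-2508 + Q{\left(F{\left(\frac{\sqrt{-2 + 6}}{-1},5 \right)},28 \right)}\right) + \left(630 - 384\right) = \left(-2508 + \left(6 + \frac{-4 + \frac{\sqrt{-2 + 6}}{-1}}{5 - 3 \frac{\sqrt{-2 + 6}}{-1} + 5 \frac{\sqrt{-2 + 6}}{-1}}\right)\right) + \left(630 - 384\right) = \left(-2508 + \left(6 + \frac{-4 + \sqrt{4} \left(-1\right)}{5 - 3 \sqrt{4} \left(-1\right) + 5 \sqrt{4} \left(-1\right)}\right)\right) + 246 = \left(-2508 + \left(6 + \frac{-4 + 2 \left(-1\right)}{5 - 3 \cdot 2 \left(-1\right) + 5 \cdot 2 \left(-1\right)}\right)\right) + 246 = \left(-2508 + \left(6 + \frac{-4 - 2}{5 - -6 + 5 \left(-2\right)}\right)\right) + 246 = \left(-2508 + \left(6 + \frac{1}{5 + 6 - 10} \left(-6\right)\right)\right) + 246 = \left(-2508 + \left(6 + 1^{-1} \left(-6\right)\right)\right) + 246 = \left(-2508 + \left(6 + 1 \left(-6\right)\right)\right) + 246 = \left(-2508 + \left(6 - 6\right)\right) + 246 = \left(-2508 + 0\right) + 246 = -2508 + 246 = -2262$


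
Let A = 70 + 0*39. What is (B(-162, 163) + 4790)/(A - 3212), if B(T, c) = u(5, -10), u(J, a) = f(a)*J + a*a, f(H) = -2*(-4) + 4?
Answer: -2475/1571 ≈ -1.5754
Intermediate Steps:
f(H) = 12 (f(H) = 8 + 4 = 12)
u(J, a) = a**2 + 12*J (u(J, a) = 12*J + a*a = 12*J + a**2 = a**2 + 12*J)
B(T, c) = 160 (B(T, c) = (-10)**2 + 12*5 = 100 + 60 = 160)
A = 70 (A = 70 + 0 = 70)
(B(-162, 163) + 4790)/(A - 3212) = (160 + 4790)/(70 - 3212) = 4950/(-3142) = 4950*(-1/3142) = -2475/1571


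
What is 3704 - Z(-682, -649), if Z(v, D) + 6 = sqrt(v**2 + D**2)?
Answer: 3710 - 55*sqrt(293) ≈ 2768.6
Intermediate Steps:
Z(v, D) = -6 + sqrt(D**2 + v**2) (Z(v, D) = -6 + sqrt(v**2 + D**2) = -6 + sqrt(D**2 + v**2))
3704 - Z(-682, -649) = 3704 - (-6 + sqrt((-649)**2 + (-682)**2)) = 3704 - (-6 + sqrt(421201 + 465124)) = 3704 - (-6 + sqrt(886325)) = 3704 - (-6 + 55*sqrt(293)) = 3704 + (6 - 55*sqrt(293)) = 3710 - 55*sqrt(293)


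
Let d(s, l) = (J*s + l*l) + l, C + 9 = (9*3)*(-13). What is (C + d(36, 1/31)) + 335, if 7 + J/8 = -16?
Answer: -6389657/961 ≈ -6649.0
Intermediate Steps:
J = -184 (J = -56 + 8*(-16) = -56 - 128 = -184)
C = -360 (C = -9 + (9*3)*(-13) = -9 + 27*(-13) = -9 - 351 = -360)
d(s, l) = l + l² - 184*s (d(s, l) = (-184*s + l*l) + l = (-184*s + l²) + l = (l² - 184*s) + l = l + l² - 184*s)
(C + d(36, 1/31)) + 335 = (-360 + (1/31 + (1/31)² - 184*36)) + 335 = (-360 + (1/31 + (1/31)² - 6624)) + 335 = (-360 + (1/31 + 1/961 - 6624)) + 335 = (-360 - 6365632/961) + 335 = -6711592/961 + 335 = -6389657/961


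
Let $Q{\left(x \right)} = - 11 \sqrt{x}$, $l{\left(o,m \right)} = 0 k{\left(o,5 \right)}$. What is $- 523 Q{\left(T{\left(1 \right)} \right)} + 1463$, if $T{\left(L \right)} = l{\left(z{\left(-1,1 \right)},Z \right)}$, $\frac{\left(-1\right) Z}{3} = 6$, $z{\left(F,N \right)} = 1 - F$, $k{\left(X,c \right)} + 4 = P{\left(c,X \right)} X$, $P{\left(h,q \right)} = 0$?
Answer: $1463$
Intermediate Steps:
$k{\left(X,c \right)} = -4$ ($k{\left(X,c \right)} = -4 + 0 X = -4 + 0 = -4$)
$Z = -18$ ($Z = \left(-3\right) 6 = -18$)
$l{\left(o,m \right)} = 0$ ($l{\left(o,m \right)} = 0 \left(-4\right) = 0$)
$T{\left(L \right)} = 0$
$- 523 Q{\left(T{\left(1 \right)} \right)} + 1463 = - 523 \left(- 11 \sqrt{0}\right) + 1463 = - 523 \left(\left(-11\right) 0\right) + 1463 = \left(-523\right) 0 + 1463 = 0 + 1463 = 1463$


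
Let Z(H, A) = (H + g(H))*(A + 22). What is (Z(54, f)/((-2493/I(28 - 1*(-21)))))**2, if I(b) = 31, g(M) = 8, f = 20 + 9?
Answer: 1067590276/690561 ≈ 1546.0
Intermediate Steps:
f = 29
Z(H, A) = (8 + H)*(22 + A) (Z(H, A) = (H + 8)*(A + 22) = (8 + H)*(22 + A))
(Z(54, f)/((-2493/I(28 - 1*(-21)))))**2 = ((176 + 8*29 + 22*54 + 29*54)/((-2493/31)))**2 = ((176 + 232 + 1188 + 1566)/((-2493*1/31)))**2 = (3162/(-2493/31))**2 = (3162*(-31/2493))**2 = (-32674/831)**2 = 1067590276/690561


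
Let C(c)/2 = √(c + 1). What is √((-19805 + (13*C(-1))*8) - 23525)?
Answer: I*√43330 ≈ 208.16*I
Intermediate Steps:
C(c) = 2*√(1 + c) (C(c) = 2*√(c + 1) = 2*√(1 + c))
√((-19805 + (13*C(-1))*8) - 23525) = √((-19805 + (13*(2*√(1 - 1)))*8) - 23525) = √((-19805 + (13*(2*√0))*8) - 23525) = √((-19805 + (13*(2*0))*8) - 23525) = √((-19805 + (13*0)*8) - 23525) = √((-19805 + 0*8) - 23525) = √((-19805 + 0) - 23525) = √(-19805 - 23525) = √(-43330) = I*√43330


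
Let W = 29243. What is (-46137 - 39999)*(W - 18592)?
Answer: -917434536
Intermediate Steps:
(-46137 - 39999)*(W - 18592) = (-46137 - 39999)*(29243 - 18592) = -86136*10651 = -917434536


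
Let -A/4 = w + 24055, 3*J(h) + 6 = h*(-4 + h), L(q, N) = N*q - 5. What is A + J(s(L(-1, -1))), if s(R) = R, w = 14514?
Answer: -462802/3 ≈ -1.5427e+5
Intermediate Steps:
L(q, N) = -5 + N*q
J(h) = -2 + h*(-4 + h)/3 (J(h) = -2 + (h*(-4 + h))/3 = -2 + h*(-4 + h)/3)
A = -154276 (A = -4*(14514 + 24055) = -4*38569 = -154276)
A + J(s(L(-1, -1))) = -154276 + (-2 - 4*(-5 - 1*(-1))/3 + (-5 - 1*(-1))²/3) = -154276 + (-2 - 4*(-5 + 1)/3 + (-5 + 1)²/3) = -154276 + (-2 - 4/3*(-4) + (⅓)*(-4)²) = -154276 + (-2 + 16/3 + (⅓)*16) = -154276 + (-2 + 16/3 + 16/3) = -154276 + 26/3 = -462802/3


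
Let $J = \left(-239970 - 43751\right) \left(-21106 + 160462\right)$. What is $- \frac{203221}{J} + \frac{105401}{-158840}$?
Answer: $- \frac{1041834008512609}{1570062862173960} \approx -0.66356$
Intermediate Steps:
$J = -39538223676$ ($J = \left(-283721\right) 139356 = -39538223676$)
$- \frac{203221}{J} + \frac{105401}{-158840} = - \frac{203221}{-39538223676} + \frac{105401}{-158840} = \left(-203221\right) \left(- \frac{1}{39538223676}\right) + 105401 \left(- \frac{1}{158840}\right) = \frac{203221}{39538223676} - \frac{105401}{158840} = - \frac{1041834008512609}{1570062862173960}$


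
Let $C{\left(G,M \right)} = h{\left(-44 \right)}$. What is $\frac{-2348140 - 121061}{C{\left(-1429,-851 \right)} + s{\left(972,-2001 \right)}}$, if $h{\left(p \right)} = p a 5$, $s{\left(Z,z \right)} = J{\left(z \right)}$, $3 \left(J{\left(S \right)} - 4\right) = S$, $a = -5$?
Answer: $- \frac{2469201}{437} \approx -5650.3$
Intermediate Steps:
$J{\left(S \right)} = 4 + \frac{S}{3}$
$s{\left(Z,z \right)} = 4 + \frac{z}{3}$
$h{\left(p \right)} = - 25 p$ ($h{\left(p \right)} = p \left(-5\right) 5 = - 5 p 5 = - 25 p$)
$C{\left(G,M \right)} = 1100$ ($C{\left(G,M \right)} = \left(-25\right) \left(-44\right) = 1100$)
$\frac{-2348140 - 121061}{C{\left(-1429,-851 \right)} + s{\left(972,-2001 \right)}} = \frac{-2348140 - 121061}{1100 + \left(4 + \frac{1}{3} \left(-2001\right)\right)} = - \frac{2469201}{1100 + \left(4 - 667\right)} = - \frac{2469201}{1100 - 663} = - \frac{2469201}{437}$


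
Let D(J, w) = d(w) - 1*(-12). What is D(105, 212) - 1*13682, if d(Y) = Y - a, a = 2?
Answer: -13460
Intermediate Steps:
d(Y) = -2 + Y (d(Y) = Y - 1*2 = Y - 2 = -2 + Y)
D(J, w) = 10 + w (D(J, w) = (-2 + w) - 1*(-12) = (-2 + w) + 12 = 10 + w)
D(105, 212) - 1*13682 = (10 + 212) - 1*13682 = 222 - 13682 = -13460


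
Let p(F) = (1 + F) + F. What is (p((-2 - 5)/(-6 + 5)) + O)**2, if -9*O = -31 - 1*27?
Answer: 37249/81 ≈ 459.86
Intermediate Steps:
O = 58/9 (O = -(-31 - 1*27)/9 = -(-31 - 27)/9 = -1/9*(-58) = 58/9 ≈ 6.4444)
p(F) = 1 + 2*F
(p((-2 - 5)/(-6 + 5)) + O)**2 = ((1 + 2*((-2 - 5)/(-6 + 5))) + 58/9)**2 = ((1 + 2*(-7/(-1))) + 58/9)**2 = ((1 + 2*(-7*(-1))) + 58/9)**2 = ((1 + 2*7) + 58/9)**2 = ((1 + 14) + 58/9)**2 = (15 + 58/9)**2 = (193/9)**2 = 37249/81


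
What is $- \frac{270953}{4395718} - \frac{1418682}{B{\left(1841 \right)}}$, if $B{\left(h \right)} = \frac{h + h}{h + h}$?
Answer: $- \frac{6236126274629}{4395718} \approx -1.4187 \cdot 10^{6}$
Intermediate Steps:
$B{\left(h \right)} = 1$ ($B{\left(h \right)} = \frac{2 h}{2 h} = 2 h \frac{1}{2 h} = 1$)
$- \frac{270953}{4395718} - \frac{1418682}{B{\left(1841 \right)}} = - \frac{270953}{4395718} - \frac{1418682}{1} = \left(-270953\right) \frac{1}{4395718} - 1418682 = - \frac{270953}{4395718} - 1418682 = - \frac{6236126274629}{4395718}$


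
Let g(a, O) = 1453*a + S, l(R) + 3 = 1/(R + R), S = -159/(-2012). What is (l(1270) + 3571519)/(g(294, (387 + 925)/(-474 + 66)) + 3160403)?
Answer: 4563040272423/4583570448665 ≈ 0.99552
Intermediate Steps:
S = 159/2012 (S = -159*(-1/2012) = 159/2012 ≈ 0.079026)
l(R) = -3 + 1/(2*R) (l(R) = -3 + 1/(R + R) = -3 + 1/(2*R))
g(a, O) = 159/2012 + 1453*a (g(a, O) = 1453*a + 159/2012 = 159/2012 + 1453*a)
(l(1270) + 3571519)/(g(294, (387 + 925)/(-474 + 66)) + 3160403) = ((-3 + (½)/1270) + 3571519)/((159/2012 + 1453*294) + 3160403) = ((-3 + (½)*(1/1270)) + 3571519)/((159/2012 + 427182) + 3160403) = ((-3 + 1/2540) + 3571519)/(859490343/2012 + 3160403) = (-7619/2540 + 3571519)/(7218221179/2012) = (9071650641/2540)*(2012/7218221179) = 4563040272423/4583570448665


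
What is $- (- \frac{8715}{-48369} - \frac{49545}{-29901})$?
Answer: $- \frac{295225480}{160697941} \approx -1.8371$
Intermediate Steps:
$- (- \frac{8715}{-48369} - \frac{49545}{-29901}) = - (\left(-8715\right) \left(- \frac{1}{48369}\right) - - \frac{16515}{9967}) = - (\frac{2905}{16123} + \frac{16515}{9967}) = \left(-1\right) \frac{295225480}{160697941} = - \frac{295225480}{160697941}$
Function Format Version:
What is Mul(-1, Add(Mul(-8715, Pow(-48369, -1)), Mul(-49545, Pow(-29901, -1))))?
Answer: Rational(-295225480, 160697941) ≈ -1.8371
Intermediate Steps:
Mul(-1, Add(Mul(-8715, Pow(-48369, -1)), Mul(-49545, Pow(-29901, -1)))) = Mul(-1, Add(Mul(-8715, Rational(-1, 48369)), Mul(-49545, Rational(-1, 29901)))) = Mul(-1, Add(Rational(2905, 16123), Rational(16515, 9967))) = Mul(-1, Rational(295225480, 160697941)) = Rational(-295225480, 160697941)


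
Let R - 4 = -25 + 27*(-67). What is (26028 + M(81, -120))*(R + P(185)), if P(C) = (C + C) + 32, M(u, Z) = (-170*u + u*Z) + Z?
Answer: -3452904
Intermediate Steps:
R = -1830 (R = 4 + (-25 + 27*(-67)) = 4 + (-25 - 1809) = 4 - 1834 = -1830)
M(u, Z) = Z - 170*u + Z*u (M(u, Z) = (-170*u + Z*u) + Z = Z - 170*u + Z*u)
P(C) = 32 + 2*C (P(C) = 2*C + 32 = 32 + 2*C)
(26028 + M(81, -120))*(R + P(185)) = (26028 + (-120 - 170*81 - 120*81))*(-1830 + (32 + 2*185)) = (26028 + (-120 - 13770 - 9720))*(-1830 + (32 + 370)) = (26028 - 23610)*(-1830 + 402) = 2418*(-1428) = -3452904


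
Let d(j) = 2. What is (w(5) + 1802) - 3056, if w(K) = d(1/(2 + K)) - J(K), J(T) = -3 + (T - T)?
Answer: -1249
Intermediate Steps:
J(T) = -3 (J(T) = -3 + 0 = -3)
w(K) = 5 (w(K) = 2 - 1*(-3) = 2 + 3 = 5)
(w(5) + 1802) - 3056 = (5 + 1802) - 3056 = 1807 - 3056 = -1249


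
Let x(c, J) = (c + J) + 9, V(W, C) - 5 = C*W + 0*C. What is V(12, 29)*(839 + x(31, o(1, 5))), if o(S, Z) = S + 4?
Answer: 312052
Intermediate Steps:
o(S, Z) = 4 + S
V(W, C) = 5 + C*W (V(W, C) = 5 + (C*W + 0*C) = 5 + (C*W + 0) = 5 + C*W)
x(c, J) = 9 + J + c (x(c, J) = (J + c) + 9 = 9 + J + c)
V(12, 29)*(839 + x(31, o(1, 5))) = (5 + 29*12)*(839 + (9 + (4 + 1) + 31)) = (5 + 348)*(839 + (9 + 5 + 31)) = 353*(839 + 45) = 353*884 = 312052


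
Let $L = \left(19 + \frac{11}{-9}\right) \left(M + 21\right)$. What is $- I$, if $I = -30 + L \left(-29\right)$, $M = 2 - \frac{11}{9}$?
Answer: $\frac{911870}{81} \approx 11258.0$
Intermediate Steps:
$M = \frac{7}{9}$ ($M = 2 - 11 \cdot \frac{1}{9} = 2 - \frac{11}{9} = \frac{7}{9} \approx 0.77778$)
$L = \frac{31360}{81}$ ($L = \left(19 + \frac{11}{-9}\right) \left(\frac{7}{9} + 21\right) = \left(19 + 11 \left(- \frac{1}{9}\right)\right) \frac{196}{9} = \left(19 - \frac{11}{9}\right) \frac{196}{9} = \frac{160}{9} \cdot \frac{196}{9} = \frac{31360}{81} \approx 387.16$)
$I = - \frac{911870}{81}$ ($I = -30 + \frac{31360}{81} \left(-29\right) = -30 - \frac{909440}{81} = - \frac{911870}{81} \approx -11258.0$)
$- I = \left(-1\right) \left(- \frac{911870}{81}\right) = \frac{911870}{81}$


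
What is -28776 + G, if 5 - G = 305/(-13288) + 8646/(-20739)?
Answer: -2642862044343/91859944 ≈ -28771.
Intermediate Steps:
G = 499704201/91859944 (G = 5 - (305/(-13288) + 8646/(-20739)) = 5 - (305*(-1/13288) + 8646*(-1/20739)) = 5 - (-305/13288 - 2882/6913) = 5 - 1*(-40404481/91859944) = 5 + 40404481/91859944 = 499704201/91859944 ≈ 5.4398)
-28776 + G = -28776 + 499704201/91859944 = -2642862044343/91859944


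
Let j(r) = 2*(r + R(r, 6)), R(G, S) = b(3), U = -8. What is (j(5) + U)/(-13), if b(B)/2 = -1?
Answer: 2/13 ≈ 0.15385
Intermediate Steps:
b(B) = -2 (b(B) = 2*(-1) = -2)
R(G, S) = -2
j(r) = -4 + 2*r (j(r) = 2*(r - 2) = 2*(-2 + r) = -4 + 2*r)
(j(5) + U)/(-13) = ((-4 + 2*5) - 8)/(-13) = -((-4 + 10) - 8)/13 = -(6 - 8)/13 = -1/13*(-2) = 2/13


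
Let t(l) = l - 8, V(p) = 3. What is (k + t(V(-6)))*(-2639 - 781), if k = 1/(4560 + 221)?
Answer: 81751680/4781 ≈ 17099.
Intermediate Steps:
t(l) = -8 + l
k = 1/4781 ≈ 0.00020916
(k + t(V(-6)))*(-2639 - 781) = (1/4781 + (-8 + 3))*(-2639 - 781) = (1/4781 - 5)*(-3420) = -23904/4781*(-3420) = 81751680/4781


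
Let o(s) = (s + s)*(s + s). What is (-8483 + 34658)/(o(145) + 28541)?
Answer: 8725/37547 ≈ 0.23238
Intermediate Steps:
o(s) = 4*s² (o(s) = (2*s)*(2*s) = 4*s²)
(-8483 + 34658)/(o(145) + 28541) = (-8483 + 34658)/(4*145² + 28541) = 26175/(4*21025 + 28541) = 26175/(84100 + 28541) = 26175/112641 = 26175*(1/112641) = 8725/37547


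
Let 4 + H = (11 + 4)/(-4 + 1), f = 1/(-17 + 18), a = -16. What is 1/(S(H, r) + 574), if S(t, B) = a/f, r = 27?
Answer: 1/558 ≈ 0.0017921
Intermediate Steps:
f = 1 (f = 1/1 = 1)
H = -9 (H = -4 + (11 + 4)/(-4 + 1) = -4 + 15/(-3) = -4 + 15*(-⅓) = -4 - 5 = -9)
S(t, B) = -16 (S(t, B) = -16/1 = -16*1 = -16)
1/(S(H, r) + 574) = 1/(-16 + 574) = 1/558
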